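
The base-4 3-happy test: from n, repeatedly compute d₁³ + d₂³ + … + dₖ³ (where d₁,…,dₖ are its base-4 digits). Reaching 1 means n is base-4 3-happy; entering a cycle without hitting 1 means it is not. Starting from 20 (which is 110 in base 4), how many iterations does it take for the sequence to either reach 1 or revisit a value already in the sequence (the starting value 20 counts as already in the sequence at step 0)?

20 = (1,1,0)_4 → 1³ + 1³ + 0³ = 1 + 1 + 0 = 2
2 = (2)_4 → 2³ = 8
8 = (2,0)_4 → 2³ + 0³ = 8 + 0 = 8  — 8 repeats.
That took 3 steps.

3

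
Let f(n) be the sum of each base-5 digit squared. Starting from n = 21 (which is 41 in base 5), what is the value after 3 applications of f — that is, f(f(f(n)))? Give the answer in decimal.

13

21 = (4,1)_5 → 4² + 1² = 17
17 = (3,2)_5 → 3² + 2² = 13
13 = (2,3)_5 → 2² + 3² = 13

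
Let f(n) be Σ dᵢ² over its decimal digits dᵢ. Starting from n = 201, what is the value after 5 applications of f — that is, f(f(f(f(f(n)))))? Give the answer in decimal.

201 → 2² + 0² + 1² = 4 + 0 + 1 = 5
5 → 5² = 25
25 → 2² + 5² = 4 + 25 = 29
29 → 2² + 9² = 4 + 81 = 85
85 → 8² + 5² = 64 + 25 = 89

89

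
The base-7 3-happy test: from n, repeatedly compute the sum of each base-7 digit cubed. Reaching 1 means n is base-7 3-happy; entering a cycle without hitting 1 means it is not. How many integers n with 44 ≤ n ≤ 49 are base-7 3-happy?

44: 44 → 224 → 128 → 80 → 92 → 218 → 92  — not base-7 3-happy
45: 45 → 243 → 405 → 219 → 99 → 9 → 9  — not base-7 3-happy
46: 46 → 280 → 250 → 250  — not base-7 3-happy
47: 47 → 341 → 557 → 137 → 197 → 65 → 17 → 35 → 125 → 251 → 341  — not base-7 3-happy
48: 48 → 432 → 252 → 126 → 72 → 36 → 126  — not base-7 3-happy
49: 49 → 1  — base-7 3-happy
base-7 3-happy: 49

1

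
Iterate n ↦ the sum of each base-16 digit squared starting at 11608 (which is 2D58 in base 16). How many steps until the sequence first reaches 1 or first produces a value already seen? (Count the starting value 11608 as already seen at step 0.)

11608 = (2,13,5,8)_16 → 2² + 13² + 5² + 8² = 262
262 = (1,0,6)_16 → 1² + 0² + 6² = 37
37 = (2,5)_16 → 2² + 5² = 29
29 = (1,13)_16 → 1² + 13² = 170
170 = (10,10)_16 → 10² + 10² = 200
200 = (12,8)_16 → 12² + 8² = 208
208 = (13,0)_16 → 13² + 0² = 169
169 = (10,9)_16 → 10² + 9² = 181
181 = (11,5)_16 → 11² + 5² = 146
146 = (9,2)_16 → 9² + 2² = 85
85 = (5,5)_16 → 5² + 5² = 50
50 = (3,2)_16 → 3² + 2² = 13
13 = (13)_16 → 13² = 169  — 169 repeats.
That took 13 steps.

13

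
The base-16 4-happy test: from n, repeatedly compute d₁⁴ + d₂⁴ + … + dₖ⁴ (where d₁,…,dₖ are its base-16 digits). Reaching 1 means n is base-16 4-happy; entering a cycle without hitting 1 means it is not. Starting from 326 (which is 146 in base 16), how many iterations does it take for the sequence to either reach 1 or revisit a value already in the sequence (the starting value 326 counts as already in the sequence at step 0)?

326 = (1,4,6)_16 → 1⁴ + 4⁴ + 6⁴ = 1 + 256 + 1296 = 1553
1553 = (6,1,1)_16 → 6⁴ + 1⁴ + 1⁴ = 1296 + 1 + 1 = 1298
1298 = (5,1,2)_16 → 5⁴ + 1⁴ + 2⁴ = 625 + 1 + 16 = 642
642 = (2,8,2)_16 → 2⁴ + 8⁴ + 2⁴ = 16 + 4096 + 16 = 4128
4128 = (1,0,2,0)_16 → 1⁴ + 0⁴ + 2⁴ + 0⁴ = 1 + 0 + 16 + 0 = 17
17 = (1,1)_16 → 1⁴ + 1⁴ = 1 + 1 = 2
2 = (2)_16 → 2⁴ = 16
16 = (1,0)_16 → 1⁴ + 0⁴ = 1 + 0 = 1  — reached 1.
That took 8 steps.

8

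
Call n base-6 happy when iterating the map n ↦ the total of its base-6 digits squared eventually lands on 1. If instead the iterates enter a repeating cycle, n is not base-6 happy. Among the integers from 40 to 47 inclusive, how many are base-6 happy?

1

40: 40 → 17 → 29 → 41 → 26 → 20 → 13 → 5 → 25 → 17  (repeats 17)
41: 41 → 26 → 20 → 13 → 5 → 25 → 17 → 29 → 41  (repeats 41)
42: 42 → 2 → 4 → 16 → 20 → 13 → 5 → 25 → 17 → 29 → 41 → 26 → 20  (repeats 20)
43: 43 → 3 → 9 → 10 → 17 → 29 → 41 → 26 → 20 → 13 → 5 → 25 → 17  (repeats 17)
44: 44 → 6 → 1  (reaches 1)
45: 45 → 11 → 26 → 20 → 13 → 5 → 25 → 17 → 29 → 41 → 26  (repeats 26)
46: 46 → 18 → 9 → 10 → 17 → 29 → 41 → 26 → 20 → 13 → 5 → 25 → 17  (repeats 17)
47: 47 → 27 → 25 → 17 → 29 → 41 → 26 → 20 → 13 → 5 → 25  (repeats 25)
base-6 happy: 44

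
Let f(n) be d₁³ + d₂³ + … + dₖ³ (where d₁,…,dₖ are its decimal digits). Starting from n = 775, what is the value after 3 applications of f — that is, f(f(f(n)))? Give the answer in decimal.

775 → 7³ + 7³ + 5³ = 343 + 343 + 125 = 811
811 → 8³ + 1³ + 1³ = 512 + 1 + 1 = 514
514 → 5³ + 1³ + 4³ = 125 + 1 + 64 = 190

190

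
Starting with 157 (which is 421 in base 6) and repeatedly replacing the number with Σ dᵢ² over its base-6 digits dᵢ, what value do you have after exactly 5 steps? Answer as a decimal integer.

157 = (4,2,1)_6 → 4² + 2² + 1² = 21
21 = (3,3)_6 → 3² + 3² = 18
18 = (3,0)_6 → 3² + 0² = 9
9 = (1,3)_6 → 1² + 3² = 10
10 = (1,4)_6 → 1² + 4² = 17

17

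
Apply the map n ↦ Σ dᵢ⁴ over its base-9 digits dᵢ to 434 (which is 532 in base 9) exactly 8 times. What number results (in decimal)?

8194

434 = (5,3,2)_9 → 5⁴ + 3⁴ + 2⁴ = 722
722 = (8,8,2)_9 → 8⁴ + 8⁴ + 2⁴ = 8208
8208 = (1,2,2,3,0)_9 → 1⁴ + 2⁴ + 2⁴ + 3⁴ + 0⁴ = 114
114 = (1,3,6)_9 → 1⁴ + 3⁴ + 6⁴ = 1378
1378 = (1,8,0,1)_9 → 1⁴ + 8⁴ + 0⁴ + 1⁴ = 4098
4098 = (5,5,5,3)_9 → 5⁴ + 5⁴ + 5⁴ + 3⁴ = 1956
1956 = (2,6,1,3)_9 → 2⁴ + 6⁴ + 1⁴ + 3⁴ = 1394
1394 = (1,8,1,8)_9 → 1⁴ + 8⁴ + 1⁴ + 8⁴ = 8194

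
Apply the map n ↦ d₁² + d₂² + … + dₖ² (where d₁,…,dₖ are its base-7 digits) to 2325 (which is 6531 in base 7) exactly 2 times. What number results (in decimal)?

2325 = (6,5,3,1)_7 → 6² + 5² + 3² + 1² = 71
71 = (1,3,1)_7 → 1² + 3² + 1² = 11

11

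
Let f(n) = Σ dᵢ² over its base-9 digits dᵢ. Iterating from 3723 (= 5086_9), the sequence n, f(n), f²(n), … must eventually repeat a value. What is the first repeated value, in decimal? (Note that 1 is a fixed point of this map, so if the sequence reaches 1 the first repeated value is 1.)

1

3723 = (5,0,8,6)_9 → 5² + 0² + 8² + 6² = 25 + 0 + 64 + 36 = 125
125 = (1,4,8)_9 → 1² + 4² + 8² = 1 + 16 + 64 = 81
81 = (1,0,0)_9 → 1² + 0² + 0² = 1 + 0 + 0 = 1  — reached the fixed point 1.
1 → 1, so 1 is the first repeated value.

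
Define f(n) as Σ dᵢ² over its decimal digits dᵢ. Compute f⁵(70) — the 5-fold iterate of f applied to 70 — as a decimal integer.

70 → 7² + 0² = 49 + 0 = 49
49 → 4² + 9² = 16 + 81 = 97
97 → 9² + 7² = 81 + 49 = 130
130 → 1² + 3² + 0² = 1 + 9 + 0 = 10
10 → 1² + 0² = 1 + 0 = 1

1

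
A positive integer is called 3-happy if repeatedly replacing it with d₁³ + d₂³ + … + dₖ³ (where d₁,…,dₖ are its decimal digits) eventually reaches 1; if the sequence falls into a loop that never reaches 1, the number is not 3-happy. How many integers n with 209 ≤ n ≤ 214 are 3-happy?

209: 209 → 737 → 713 → 371 → 371  — not 3-happy
210: 210 → 9 → 729 → 1080 → 513 → 153 → 153  — not 3-happy
211: 211 → 10 → 1  — 3-happy
212: 212 → 17 → 344 → 155 → 251 → 134 → 92 → 737 → 713 → 371 → 371  — not 3-happy
213: 213 → 36 → 243 → 99 → 1458 → 702 → 351 → 153 → 153  — not 3-happy
214: 214 → 73 → 370 → 370  — not 3-happy
3-happy: 211

1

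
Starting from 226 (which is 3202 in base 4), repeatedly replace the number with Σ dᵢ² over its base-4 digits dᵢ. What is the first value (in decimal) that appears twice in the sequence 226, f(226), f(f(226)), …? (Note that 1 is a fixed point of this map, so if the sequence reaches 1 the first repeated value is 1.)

1

226 = (3,2,0,2)_4 → 3² + 2² + 0² + 2² = 9 + 4 + 0 + 4 = 17
17 = (1,0,1)_4 → 1² + 0² + 1² = 1 + 0 + 1 = 2
2 = (2)_4 → 2² = 4
4 = (1,0)_4 → 1² + 0² = 1 + 0 = 1  — reached the fixed point 1.
1 → 1, so 1 is the first repeated value.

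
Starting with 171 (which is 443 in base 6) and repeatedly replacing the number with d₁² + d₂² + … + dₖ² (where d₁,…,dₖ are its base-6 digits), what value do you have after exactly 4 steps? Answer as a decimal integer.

171 = (4,4,3)_6 → 4² + 4² + 3² = 16 + 16 + 9 = 41
41 = (1,0,5)_6 → 1² + 0² + 5² = 1 + 0 + 25 = 26
26 = (4,2)_6 → 4² + 2² = 16 + 4 = 20
20 = (3,2)_6 → 3² + 2² = 9 + 4 = 13

13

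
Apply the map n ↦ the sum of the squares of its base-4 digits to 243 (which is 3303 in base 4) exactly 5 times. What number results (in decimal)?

243 = (3,3,0,3)_4 → 3² + 3² + 0² + 3² = 9 + 9 + 0 + 9 = 27
27 = (1,2,3)_4 → 1² + 2² + 3² = 1 + 4 + 9 = 14
14 = (3,2)_4 → 3² + 2² = 9 + 4 = 13
13 = (3,1)_4 → 3² + 1² = 9 + 1 = 10
10 = (2,2)_4 → 2² + 2² = 4 + 4 = 8

8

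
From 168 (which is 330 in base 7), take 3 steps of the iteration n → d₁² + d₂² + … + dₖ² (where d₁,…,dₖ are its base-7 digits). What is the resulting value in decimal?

168 = (3,3,0)_7 → 18
18 = (2,4)_7 → 20
20 = (2,6)_7 → 40

40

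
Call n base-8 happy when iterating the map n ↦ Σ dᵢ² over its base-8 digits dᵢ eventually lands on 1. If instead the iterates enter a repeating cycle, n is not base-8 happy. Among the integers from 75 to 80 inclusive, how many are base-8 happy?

75: 75 → 11 → 10 → 5 → 25 → 10  (repeats 10)
76: 76 → 18 → 8 → 1  (reaches 1)
77: 77 → 27 → 18 → 8 → 1  (reaches 1)
78: 78 → 38 → 52 → 52  (repeats 52)
79: 79 → 51 → 45 → 50 → 40 → 25 → 10 → 5 → 25  (repeats 25)
80: 80 → 5 → 25 → 10 → 5  (repeats 5)
base-8 happy: 76, 77

2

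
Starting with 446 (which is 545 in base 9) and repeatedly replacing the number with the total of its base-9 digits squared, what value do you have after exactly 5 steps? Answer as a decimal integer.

446 = (5,4,5)_9 → 5² + 4² + 5² = 66
66 = (7,3)_9 → 7² + 3² = 58
58 = (6,4)_9 → 6² + 4² = 52
52 = (5,7)_9 → 5² + 7² = 74
74 = (8,2)_9 → 8² + 2² = 68

68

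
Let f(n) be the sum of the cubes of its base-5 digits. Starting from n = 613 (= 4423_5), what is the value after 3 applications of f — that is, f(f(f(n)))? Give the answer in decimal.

17

613 = (4,4,2,3)_5 → 4³ + 4³ + 2³ + 3³ = 64 + 64 + 8 + 27 = 163
163 = (1,1,2,3)_5 → 1³ + 1³ + 2³ + 3³ = 1 + 1 + 8 + 27 = 37
37 = (1,2,2)_5 → 1³ + 2³ + 2³ = 1 + 8 + 8 = 17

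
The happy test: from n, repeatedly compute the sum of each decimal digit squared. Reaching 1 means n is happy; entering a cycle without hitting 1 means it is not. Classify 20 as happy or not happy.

not happy

20 → 2² + 0² = 4 + 0 = 4
4 → 4² = 16
16 → 1² + 6² = 1 + 36 = 37
37 → 3² + 7² = 9 + 49 = 58
58 → 5² + 8² = 25 + 64 = 89
89 → 8² + 9² = 64 + 81 = 145
145 → 1² + 4² + 5² = 1 + 16 + 25 = 42
42 → 4² + 2² = 16 + 4 = 20  — 20 already seen; the sequence cycles without reaching 1.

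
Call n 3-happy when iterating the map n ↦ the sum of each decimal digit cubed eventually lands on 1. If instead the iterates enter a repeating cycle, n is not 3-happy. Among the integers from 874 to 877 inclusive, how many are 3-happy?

874: 874 → 919 → 1459 → 919  — not 3-happy
875: 875 → 980 → 1241 → 74 → 407 → 407  — not 3-happy
876: 876 → 1071 → 345 → 216 → 225 → 141 → 66 → 432 → 99 → 1458 → 702 → 351 → 153 → 153  — not 3-happy
877: 877 → 1198 → 1243 → 100 → 1  — 3-happy
3-happy: 877

1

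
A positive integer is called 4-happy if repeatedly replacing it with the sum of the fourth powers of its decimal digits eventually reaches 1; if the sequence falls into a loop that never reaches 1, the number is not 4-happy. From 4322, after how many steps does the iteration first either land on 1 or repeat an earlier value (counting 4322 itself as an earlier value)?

10

4322 → 4⁴ + 3⁴ + 2⁴ + 2⁴ = 256 + 81 + 16 + 16 = 369
369 → 3⁴ + 6⁴ + 9⁴ = 81 + 1296 + 6561 = 7938
7938 → 7⁴ + 9⁴ + 3⁴ + 8⁴ = 2401 + 6561 + 81 + 4096 = 13139
13139 → 1⁴ + 3⁴ + 1⁴ + 3⁴ + 9⁴ = 1 + 81 + 1 + 81 + 6561 = 6725
6725 → 6⁴ + 7⁴ + 2⁴ + 5⁴ = 1296 + 2401 + 16 + 625 = 4338
4338 → 4⁴ + 3⁴ + 3⁴ + 8⁴ = 256 + 81 + 81 + 4096 = 4514
4514 → 4⁴ + 5⁴ + 1⁴ + 4⁴ = 256 + 625 + 1 + 256 = 1138
1138 → 1⁴ + 1⁴ + 3⁴ + 8⁴ = 1 + 1 + 81 + 4096 = 4179
4179 → 4⁴ + 1⁴ + 7⁴ + 9⁴ = 256 + 1 + 2401 + 6561 = 9219
9219 → 9⁴ + 2⁴ + 1⁴ + 9⁴ = 6561 + 16 + 1 + 6561 = 13139  — 13139 repeats.
That took 10 steps.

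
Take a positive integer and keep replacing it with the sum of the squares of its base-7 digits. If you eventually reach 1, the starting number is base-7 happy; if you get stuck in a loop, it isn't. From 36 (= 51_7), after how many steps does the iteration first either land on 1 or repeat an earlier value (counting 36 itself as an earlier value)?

36 = (5,1)_7 → 5² + 1² = 26
26 = (3,5)_7 → 3² + 5² = 34
34 = (4,6)_7 → 4² + 6² = 52
52 = (1,0,3)_7 → 1² + 0² + 3² = 10
10 = (1,3)_7 → 1² + 3² = 10  — 10 repeats.
That took 5 steps.

5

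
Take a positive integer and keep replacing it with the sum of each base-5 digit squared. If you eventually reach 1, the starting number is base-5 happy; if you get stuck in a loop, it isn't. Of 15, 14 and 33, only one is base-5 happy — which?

33

15: 15 → 9 → 17 → 13 → 13  — repeats 13 (not base-5 happy)
14: 14 → 20 → 16 → 10 → 4 → 16  — repeats 16 (not base-5 happy)
33: 33 → 11 → 5 → 1  — reaches 1 (base-5 happy)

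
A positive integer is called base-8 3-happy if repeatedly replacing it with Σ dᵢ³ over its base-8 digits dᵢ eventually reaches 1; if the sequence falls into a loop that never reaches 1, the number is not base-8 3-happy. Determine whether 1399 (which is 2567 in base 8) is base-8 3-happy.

base-8 3-happy

1399 = (2,5,6,7)_8 → 2³ + 5³ + 6³ + 7³ = 8 + 125 + 216 + 343 = 692
692 = (1,2,6,4)_8 → 1³ + 2³ + 6³ + 4³ = 1 + 8 + 216 + 64 = 289
289 = (4,4,1)_8 → 4³ + 4³ + 1³ = 64 + 64 + 1 = 129
129 = (2,0,1)_8 → 2³ + 0³ + 1³ = 8 + 0 + 1 = 9
9 = (1,1)_8 → 1³ + 1³ = 1 + 1 = 2
2 = (2)_8 → 2³ = 8
8 = (1,0)_8 → 1³ + 0³ = 1 + 0 = 1  — reached 1.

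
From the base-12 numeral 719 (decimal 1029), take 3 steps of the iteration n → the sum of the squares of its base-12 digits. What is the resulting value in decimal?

1029 = (7,1,9)_12 → 131
131 = (10,11)_12 → 221
221 = (1,6,5)_12 → 62

62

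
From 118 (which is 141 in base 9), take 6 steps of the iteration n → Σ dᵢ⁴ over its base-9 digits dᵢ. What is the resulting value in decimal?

118 = (1,4,1)_9 → 1⁴ + 4⁴ + 1⁴ = 1 + 256 + 1 = 258
258 = (3,1,6)_9 → 3⁴ + 1⁴ + 6⁴ = 81 + 1 + 1296 = 1378
1378 = (1,8,0,1)_9 → 1⁴ + 8⁴ + 0⁴ + 1⁴ = 1 + 4096 + 0 + 1 = 4098
4098 = (5,5,5,3)_9 → 5⁴ + 5⁴ + 5⁴ + 3⁴ = 625 + 625 + 625 + 81 = 1956
1956 = (2,6,1,3)_9 → 2⁴ + 6⁴ + 1⁴ + 3⁴ = 16 + 1296 + 1 + 81 = 1394
1394 = (1,8,1,8)_9 → 1⁴ + 8⁴ + 1⁴ + 8⁴ = 1 + 4096 + 1 + 4096 = 8194

8194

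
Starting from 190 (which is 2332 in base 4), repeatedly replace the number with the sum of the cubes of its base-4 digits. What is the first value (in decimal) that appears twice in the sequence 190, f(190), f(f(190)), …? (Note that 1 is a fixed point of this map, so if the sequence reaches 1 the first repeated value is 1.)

190 = (2,3,3,2)_4 → 2³ + 3³ + 3³ + 2³ = 8 + 27 + 27 + 8 = 70
70 = (1,0,1,2)_4 → 1³ + 0³ + 1³ + 2³ = 1 + 0 + 1 + 8 = 10
10 = (2,2)_4 → 2³ + 2³ = 8 + 8 = 16
16 = (1,0,0)_4 → 1³ + 0³ + 0³ = 1 + 0 + 0 = 1  — reached the fixed point 1.
1 → 1, so 1 is the first repeated value.

1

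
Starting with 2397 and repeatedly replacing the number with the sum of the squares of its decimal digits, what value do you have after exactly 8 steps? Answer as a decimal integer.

145

2397 → 2² + 3² + 9² + 7² = 143
143 → 1² + 4² + 3² = 26
26 → 2² + 6² = 40
40 → 4² + 0² = 16
16 → 1² + 6² = 37
37 → 3² + 7² = 58
58 → 5² + 8² = 89
89 → 8² + 9² = 145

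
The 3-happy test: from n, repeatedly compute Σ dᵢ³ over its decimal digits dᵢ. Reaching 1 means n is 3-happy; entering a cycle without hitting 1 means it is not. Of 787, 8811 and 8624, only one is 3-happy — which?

787: 787 → 1198 → 1243 → 100 → 1  — reaches 1 (3-happy)
8811: 8811 → 1026 → 225 → 141 → 66 → 432 → 99 → 1458 → 702 → 351 → 153 → 153  — repeats 153 (not 3-happy)
8624: 8624 → 800 → 512 → 134 → 92 → 737 → 713 → 371 → 371  — repeats 371 (not 3-happy)

787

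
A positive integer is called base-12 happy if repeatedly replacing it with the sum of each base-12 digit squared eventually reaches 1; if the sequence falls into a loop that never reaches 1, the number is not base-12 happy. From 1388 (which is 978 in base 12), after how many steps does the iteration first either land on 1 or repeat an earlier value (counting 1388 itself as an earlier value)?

1388 = (9,7,8)_12 → 194
194 = (1,4,2)_12 → 21
21 = (1,9)_12 → 82
82 = (6,10)_12 → 136
136 = (11,4)_12 → 137
137 = (11,5)_12 → 146
146 = (1,0,2)_12 → 5
5 = (5)_12 → 25
25 = (2,1)_12 → 5  — 5 repeats.
That took 9 steps.

9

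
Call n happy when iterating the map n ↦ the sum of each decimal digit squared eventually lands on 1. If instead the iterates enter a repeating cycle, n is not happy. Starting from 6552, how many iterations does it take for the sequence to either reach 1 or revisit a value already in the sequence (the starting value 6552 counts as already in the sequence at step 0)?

6552 → 6² + 5² + 5² + 2² = 36 + 25 + 25 + 4 = 90
90 → 9² + 0² = 81 + 0 = 81
81 → 8² + 1² = 64 + 1 = 65
65 → 6² + 5² = 36 + 25 = 61
61 → 6² + 1² = 36 + 1 = 37
37 → 3² + 7² = 9 + 49 = 58
58 → 5² + 8² = 25 + 64 = 89
89 → 8² + 9² = 64 + 81 = 145
145 → 1² + 4² + 5² = 1 + 16 + 25 = 42
42 → 4² + 2² = 16 + 4 = 20
20 → 2² + 0² = 4 + 0 = 4
4 → 4² = 16
16 → 1² + 6² = 1 + 36 = 37  — 37 repeats.
That took 13 steps.

13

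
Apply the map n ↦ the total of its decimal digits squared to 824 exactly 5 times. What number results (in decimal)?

824 → 8² + 2² + 4² = 84
84 → 8² + 4² = 80
80 → 8² + 0² = 64
64 → 6² + 4² = 52
52 → 5² + 2² = 29

29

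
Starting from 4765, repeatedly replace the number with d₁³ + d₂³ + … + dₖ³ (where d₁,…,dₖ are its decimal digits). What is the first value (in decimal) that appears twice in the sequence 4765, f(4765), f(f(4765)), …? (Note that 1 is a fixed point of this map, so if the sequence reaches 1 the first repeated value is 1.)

919

4765 → 4³ + 7³ + 6³ + 5³ = 748
748 → 7³ + 4³ + 8³ = 919
919 → 9³ + 1³ + 9³ = 1459
1459 → 1³ + 4³ + 5³ + 9³ = 919  — 919 already appeared earlier.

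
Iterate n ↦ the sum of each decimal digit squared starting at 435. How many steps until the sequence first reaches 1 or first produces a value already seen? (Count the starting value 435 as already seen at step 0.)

435 → 4² + 3² + 5² = 16 + 9 + 25 = 50
50 → 5² + 0² = 25 + 0 = 25
25 → 2² + 5² = 4 + 25 = 29
29 → 2² + 9² = 4 + 81 = 85
85 → 8² + 5² = 64 + 25 = 89
89 → 8² + 9² = 64 + 81 = 145
145 → 1² + 4² + 5² = 1 + 16 + 25 = 42
42 → 4² + 2² = 16 + 4 = 20
20 → 2² + 0² = 4 + 0 = 4
4 → 4² = 16
16 → 1² + 6² = 1 + 36 = 37
37 → 3² + 7² = 9 + 49 = 58
58 → 5² + 8² = 25 + 64 = 89  — 89 repeats.
That took 13 steps.

13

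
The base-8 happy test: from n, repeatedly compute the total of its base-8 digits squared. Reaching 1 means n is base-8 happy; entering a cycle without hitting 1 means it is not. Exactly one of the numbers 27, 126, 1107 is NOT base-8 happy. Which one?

27: 27 → 18 → 8 → 1  — reaches 1 (base-8 happy)
126: 126 → 86 → 41 → 26 → 13 → 26  — repeats 26 (not base-8 happy)
1107: 1107 → 18 → 8 → 1  — reaches 1 (base-8 happy)

126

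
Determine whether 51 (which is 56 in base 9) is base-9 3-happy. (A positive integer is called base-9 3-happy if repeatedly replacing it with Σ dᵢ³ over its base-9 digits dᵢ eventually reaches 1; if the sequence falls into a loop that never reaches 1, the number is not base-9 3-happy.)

base-9 3-happy

51 = (5,6)_9 → 5³ + 6³ = 341
341 = (4,1,8)_9 → 4³ + 1³ + 8³ = 577
577 = (7,1,1)_9 → 7³ + 1³ + 1³ = 345
345 = (4,2,3)_9 → 4³ + 2³ + 3³ = 99
99 = (1,2,0)_9 → 1³ + 2³ + 0³ = 9
9 = (1,0)_9 → 1³ + 0³ = 1  — reached 1.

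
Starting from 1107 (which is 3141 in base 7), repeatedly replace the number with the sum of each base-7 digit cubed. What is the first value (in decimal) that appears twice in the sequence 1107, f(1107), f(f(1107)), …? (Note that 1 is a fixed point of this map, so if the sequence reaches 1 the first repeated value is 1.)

1107 = (3,1,4,1)_7 → 3³ + 1³ + 4³ + 1³ = 27 + 1 + 64 + 1 = 93
93 = (1,6,2)_7 → 1³ + 6³ + 2³ = 1 + 216 + 8 = 225
225 = (4,4,1)_7 → 4³ + 4³ + 1³ = 64 + 64 + 1 = 129
129 = (2,4,3)_7 → 2³ + 4³ + 3³ = 8 + 64 + 27 = 99
99 = (2,0,1)_7 → 2³ + 0³ + 1³ = 8 + 0 + 1 = 9
9 = (1,2)_7 → 1³ + 2³ = 1 + 8 = 9  — 9 already appeared earlier.

9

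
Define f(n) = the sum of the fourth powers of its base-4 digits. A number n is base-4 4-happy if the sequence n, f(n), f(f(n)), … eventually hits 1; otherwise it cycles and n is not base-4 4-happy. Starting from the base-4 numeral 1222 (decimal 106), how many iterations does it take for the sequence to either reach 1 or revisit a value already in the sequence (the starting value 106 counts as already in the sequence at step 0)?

7

106 = (1,2,2,2)_4 → 1⁴ + 2⁴ + 2⁴ + 2⁴ = 1 + 16 + 16 + 16 = 49
49 = (3,0,1)_4 → 3⁴ + 0⁴ + 1⁴ = 81 + 0 + 1 = 82
82 = (1,1,0,2)_4 → 1⁴ + 1⁴ + 0⁴ + 2⁴ = 1 + 1 + 0 + 16 = 18
18 = (1,0,2)_4 → 1⁴ + 0⁴ + 2⁴ = 1 + 0 + 16 = 17
17 = (1,0,1)_4 → 1⁴ + 0⁴ + 1⁴ = 1 + 0 + 1 = 2
2 = (2)_4 → 2⁴ = 16
16 = (1,0,0)_4 → 1⁴ + 0⁴ + 0⁴ = 1 + 0 + 0 = 1  — reached 1.
That took 7 steps.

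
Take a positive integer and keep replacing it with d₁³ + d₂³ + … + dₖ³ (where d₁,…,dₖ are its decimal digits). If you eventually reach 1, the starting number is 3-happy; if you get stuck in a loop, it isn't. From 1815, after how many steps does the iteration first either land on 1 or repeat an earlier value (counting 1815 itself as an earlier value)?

6

1815 → 1³ + 8³ + 1³ + 5³ = 1 + 512 + 1 + 125 = 639
639 → 6³ + 3³ + 9³ = 216 + 27 + 729 = 972
972 → 9³ + 7³ + 2³ = 729 + 343 + 8 = 1080
1080 → 1³ + 0³ + 8³ + 0³ = 1 + 0 + 512 + 0 = 513
513 → 5³ + 1³ + 3³ = 125 + 1 + 27 = 153
153 → 1³ + 5³ + 3³ = 1 + 125 + 27 = 153  — 153 repeats.
That took 6 steps.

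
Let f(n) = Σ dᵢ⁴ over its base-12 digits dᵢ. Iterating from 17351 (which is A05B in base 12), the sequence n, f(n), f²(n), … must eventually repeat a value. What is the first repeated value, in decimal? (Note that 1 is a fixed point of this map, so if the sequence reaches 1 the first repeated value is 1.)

20016

17351 = (10,0,5,11)_12 → 10⁴ + 0⁴ + 5⁴ + 11⁴ = 10000 + 0 + 625 + 14641 = 25266
25266 = (1,2,7,5,6)_12 → 1⁴ + 2⁴ + 7⁴ + 5⁴ + 6⁴ = 1 + 16 + 2401 + 625 + 1296 = 4339
4339 = (2,6,1,7)_12 → 2⁴ + 6⁴ + 1⁴ + 7⁴ = 16 + 1296 + 1 + 2401 = 3714
3714 = (2,1,9,6)_12 → 2⁴ + 1⁴ + 9⁴ + 6⁴ = 16 + 1 + 6561 + 1296 = 7874
7874 = (4,6,8,2)_12 → 4⁴ + 6⁴ + 8⁴ + 2⁴ = 256 + 1296 + 4096 + 16 = 5664
5664 = (3,3,4,0)_12 → 3⁴ + 3⁴ + 4⁴ + 0⁴ = 81 + 81 + 256 + 0 = 418
418 = (2,10,10)_12 → 2⁴ + 10⁴ + 10⁴ = 16 + 10000 + 10000 = 20016
20016 = (11,7,0,0)_12 → 11⁴ + 7⁴ + 0⁴ + 0⁴ = 14641 + 2401 + 0 + 0 = 17042
17042 = (9,10,4,2)_12 → 9⁴ + 10⁴ + 4⁴ + 2⁴ = 6561 + 10000 + 256 + 16 = 16833
16833 = (9,8,10,9)_12 → 9⁴ + 8⁴ + 10⁴ + 9⁴ = 6561 + 4096 + 10000 + 6561 = 27218
27218 = (1,3,9,0,2)_12 → 1⁴ + 3⁴ + 9⁴ + 0⁴ + 2⁴ = 1 + 81 + 6561 + 0 + 16 = 6659
6659 = (3,10,2,11)_12 → 3⁴ + 10⁴ + 2⁴ + 11⁴ = 81 + 10000 + 16 + 14641 = 24738
24738 = (1,2,3,9,6)_12 → 1⁴ + 2⁴ + 3⁴ + 9⁴ + 6⁴ = 1 + 16 + 81 + 6561 + 1296 = 7955
7955 = (4,7,2,11)_12 → 4⁴ + 7⁴ + 2⁴ + 11⁴ = 256 + 2401 + 16 + 14641 = 17314
17314 = (10,0,2,10)_12 → 10⁴ + 0⁴ + 2⁴ + 10⁴ = 10000 + 0 + 16 + 10000 = 20016  — 20016 already appeared earlier.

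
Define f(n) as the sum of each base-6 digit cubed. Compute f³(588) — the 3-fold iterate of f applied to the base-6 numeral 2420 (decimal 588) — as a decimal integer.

133

588 = (2,4,2,0)_6 → 2³ + 4³ + 2³ + 0³ = 8 + 64 + 8 + 0 = 80
80 = (2,1,2)_6 → 2³ + 1³ + 2³ = 8 + 1 + 8 = 17
17 = (2,5)_6 → 2³ + 5³ = 8 + 125 = 133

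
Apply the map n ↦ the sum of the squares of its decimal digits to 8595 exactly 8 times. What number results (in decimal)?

145

8595 → 8² + 5² + 9² + 5² = 64 + 25 + 81 + 25 = 195
195 → 1² + 9² + 5² = 1 + 81 + 25 = 107
107 → 1² + 0² + 7² = 1 + 0 + 49 = 50
50 → 5² + 0² = 25 + 0 = 25
25 → 2² + 5² = 4 + 25 = 29
29 → 2² + 9² = 4 + 81 = 85
85 → 8² + 5² = 64 + 25 = 89
89 → 8² + 9² = 64 + 81 = 145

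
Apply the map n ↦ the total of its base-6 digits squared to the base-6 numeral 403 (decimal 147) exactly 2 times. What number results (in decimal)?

17

147 = (4,0,3)_6 → 4² + 0² + 3² = 16 + 0 + 9 = 25
25 = (4,1)_6 → 4² + 1² = 16 + 1 = 17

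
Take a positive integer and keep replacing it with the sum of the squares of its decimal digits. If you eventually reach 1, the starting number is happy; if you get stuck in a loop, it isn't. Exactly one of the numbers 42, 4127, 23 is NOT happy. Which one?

42

42: 42 → 20 → 4 → 16 → 37 → 58 → 89 → 145 → 42  — repeats 42 (not happy)
4127: 4127 → 70 → 49 → 97 → 130 → 10 → 1  — reaches 1 (happy)
23: 23 → 13 → 10 → 1  — reaches 1 (happy)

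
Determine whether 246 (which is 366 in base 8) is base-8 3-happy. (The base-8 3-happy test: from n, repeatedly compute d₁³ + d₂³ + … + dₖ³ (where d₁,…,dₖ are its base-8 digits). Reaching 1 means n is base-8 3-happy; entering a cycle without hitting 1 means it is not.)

246 = (3,6,6)_8 → 3³ + 6³ + 6³ = 459
459 = (7,1,3)_8 → 7³ + 1³ + 3³ = 371
371 = (5,6,3)_8 → 5³ + 6³ + 3³ = 368
368 = (5,6,0)_8 → 5³ + 6³ + 0³ = 341
341 = (5,2,5)_8 → 5³ + 2³ + 5³ = 258
258 = (4,0,2)_8 → 4³ + 0³ + 2³ = 72
72 = (1,1,0)_8 → 1³ + 1³ + 0³ = 2
2 = (2)_8 → 2³ = 8
8 = (1,0)_8 → 1³ + 0³ = 1  — reached 1.

base-8 3-happy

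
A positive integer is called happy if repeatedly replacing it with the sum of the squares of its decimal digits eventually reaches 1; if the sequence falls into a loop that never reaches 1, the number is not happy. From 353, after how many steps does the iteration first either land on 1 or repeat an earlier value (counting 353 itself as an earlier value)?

353 → 3² + 5² + 3² = 43
43 → 4² + 3² = 25
25 → 2² + 5² = 29
29 → 2² + 9² = 85
85 → 8² + 5² = 89
89 → 8² + 9² = 145
145 → 1² + 4² + 5² = 42
42 → 4² + 2² = 20
20 → 2² + 0² = 4
4 → 4² = 16
16 → 1² + 6² = 37
37 → 3² + 7² = 58
58 → 5² + 8² = 89  — 89 repeats.
That took 13 steps.

13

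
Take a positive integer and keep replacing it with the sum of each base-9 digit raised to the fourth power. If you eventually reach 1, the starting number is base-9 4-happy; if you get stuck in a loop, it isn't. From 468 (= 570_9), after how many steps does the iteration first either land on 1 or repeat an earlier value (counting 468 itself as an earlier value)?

468 = (5,7,0)_9 → 3026
3026 = (4,1,3,2)_9 → 354
354 = (4,3,3)_9 → 418
418 = (5,1,4)_9 → 882
882 = (1,1,8,0)_9 → 4098
4098 = (5,5,5,3)_9 → 1956
1956 = (2,6,1,3)_9 → 1394
1394 = (1,8,1,8)_9 → 8194
8194 = (1,2,2,1,4)_9 → 290
290 = (3,5,2)_9 → 722
722 = (8,8,2)_9 → 8208
8208 = (1,2,2,3,0)_9 → 114
114 = (1,3,6)_9 → 1378
1378 = (1,8,0,1)_9 → 4098  — 4098 repeats.
That took 14 steps.

14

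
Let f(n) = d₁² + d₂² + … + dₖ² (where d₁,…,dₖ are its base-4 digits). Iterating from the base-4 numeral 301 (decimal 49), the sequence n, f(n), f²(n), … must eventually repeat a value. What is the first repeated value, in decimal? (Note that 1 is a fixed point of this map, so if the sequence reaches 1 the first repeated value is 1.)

49 = (3,0,1)_4 → 3² + 0² + 1² = 10
10 = (2,2)_4 → 2² + 2² = 8
8 = (2,0)_4 → 2² + 0² = 4
4 = (1,0)_4 → 1² + 0² = 1  — reached the fixed point 1.
1 → 1, so 1 is the first repeated value.

1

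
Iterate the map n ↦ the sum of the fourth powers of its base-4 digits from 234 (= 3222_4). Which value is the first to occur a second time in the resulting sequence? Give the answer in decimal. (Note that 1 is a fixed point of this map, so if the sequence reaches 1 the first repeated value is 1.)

1

234 = (3,2,2,2)_4 → 3⁴ + 2⁴ + 2⁴ + 2⁴ = 81 + 16 + 16 + 16 = 129
129 = (2,0,0,1)_4 → 2⁴ + 0⁴ + 0⁴ + 1⁴ = 16 + 0 + 0 + 1 = 17
17 = (1,0,1)_4 → 1⁴ + 0⁴ + 1⁴ = 1 + 0 + 1 = 2
2 = (2)_4 → 2⁴ = 16
16 = (1,0,0)_4 → 1⁴ + 0⁴ + 0⁴ = 1 + 0 + 0 = 1  — reached the fixed point 1.
1 → 1, so 1 is the first repeated value.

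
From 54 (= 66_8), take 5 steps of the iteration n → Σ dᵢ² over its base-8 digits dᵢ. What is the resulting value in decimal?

4

54 = (6,6)_8 → 6² + 6² = 72
72 = (1,1,0)_8 → 1² + 1² + 0² = 2
2 = (2)_8 → 2² = 4
4 = (4)_8 → 4² = 16
16 = (2,0)_8 → 2² + 0² = 4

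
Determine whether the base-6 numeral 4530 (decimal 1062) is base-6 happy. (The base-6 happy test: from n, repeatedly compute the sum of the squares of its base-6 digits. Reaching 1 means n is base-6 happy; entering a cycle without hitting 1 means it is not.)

1062 = (4,5,3,0)_6 → 4² + 5² + 3² + 0² = 16 + 25 + 9 + 0 = 50
50 = (1,2,2)_6 → 1² + 2² + 2² = 1 + 4 + 4 = 9
9 = (1,3)_6 → 1² + 3² = 1 + 9 = 10
10 = (1,4)_6 → 1² + 4² = 1 + 16 = 17
17 = (2,5)_6 → 2² + 5² = 4 + 25 = 29
29 = (4,5)_6 → 4² + 5² = 16 + 25 = 41
41 = (1,0,5)_6 → 1² + 0² + 5² = 1 + 0 + 25 = 26
26 = (4,2)_6 → 4² + 2² = 16 + 4 = 20
20 = (3,2)_6 → 3² + 2² = 9 + 4 = 13
13 = (2,1)_6 → 2² + 1² = 4 + 1 = 5
5 = (5)_6 → 5² = 25
25 = (4,1)_6 → 4² + 1² = 16 + 1 = 17  — 17 already seen; the sequence cycles without reaching 1.

not base-6 happy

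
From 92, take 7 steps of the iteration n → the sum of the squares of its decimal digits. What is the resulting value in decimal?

16

92 → 9² + 2² = 81 + 4 = 85
85 → 8² + 5² = 64 + 25 = 89
89 → 8² + 9² = 64 + 81 = 145
145 → 1² + 4² + 5² = 1 + 16 + 25 = 42
42 → 4² + 2² = 16 + 4 = 20
20 → 2² + 0² = 4 + 0 = 4
4 → 4² = 16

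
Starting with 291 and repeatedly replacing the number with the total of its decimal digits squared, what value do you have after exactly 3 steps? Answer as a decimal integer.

1

291 → 2² + 9² + 1² = 86
86 → 8² + 6² = 100
100 → 1² + 0² + 0² = 1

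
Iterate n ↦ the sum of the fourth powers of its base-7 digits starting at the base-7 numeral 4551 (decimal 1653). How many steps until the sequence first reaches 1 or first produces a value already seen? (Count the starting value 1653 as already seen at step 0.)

1653 = (4,5,5,1)_7 → 4⁴ + 5⁴ + 5⁴ + 1⁴ = 1507
1507 = (4,2,5,2)_7 → 4⁴ + 2⁴ + 5⁴ + 2⁴ = 913
913 = (2,4,4,3)_7 → 2⁴ + 4⁴ + 4⁴ + 3⁴ = 609
609 = (1,5,3,0)_7 → 1⁴ + 5⁴ + 3⁴ + 0⁴ = 707
707 = (2,0,3,0)_7 → 2⁴ + 0⁴ + 3⁴ + 0⁴ = 97
97 = (1,6,6)_7 → 1⁴ + 6⁴ + 6⁴ = 2593
2593 = (1,0,3,6,3)_7 → 1⁴ + 0⁴ + 3⁴ + 6⁴ + 3⁴ = 1459
1459 = (4,1,5,3)_7 → 4⁴ + 1⁴ + 5⁴ + 3⁴ = 963
963 = (2,5,4,4)_7 → 2⁴ + 5⁴ + 4⁴ + 4⁴ = 1153
1153 = (3,2,3,5)_7 → 3⁴ + 2⁴ + 3⁴ + 5⁴ = 803
803 = (2,2,2,5)_7 → 2⁴ + 2⁴ + 2⁴ + 5⁴ = 673
673 = (1,6,5,1)_7 → 1⁴ + 6⁴ + 5⁴ + 1⁴ = 1923
1923 = (5,4,1,5)_7 → 5⁴ + 4⁴ + 1⁴ + 5⁴ = 1507  — 1507 repeats.
That took 13 steps.

13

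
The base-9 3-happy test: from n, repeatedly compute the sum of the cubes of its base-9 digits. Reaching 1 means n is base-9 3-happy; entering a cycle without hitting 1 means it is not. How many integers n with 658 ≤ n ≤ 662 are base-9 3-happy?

658: 658 → 514 → 244 → 28 → 28  — not base-9 3-happy
659: 659 → 521 → 755 → 521  — not base-9 3-happy
660: 660 → 540 → 432 → 152 → 856 → 128 → 134 → 638 → 1198 → 470 → 476 → 980 → 540  — not base-9 3-happy
661: 661 → 577 → 345 → 99 → 9 → 1  — base-9 3-happy
662: 662 → 638 → 1198 → 470 → 476 → 980 → 540 → 432 → 152 → 856 → 128 → 134 → 638  — not base-9 3-happy
base-9 3-happy: 661

1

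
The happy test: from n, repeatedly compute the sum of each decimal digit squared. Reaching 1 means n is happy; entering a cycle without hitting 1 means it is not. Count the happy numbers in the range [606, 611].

606: 606 → 72 → 53 → 34 → 25 → 29 → 85 → 89 → 145 → 42 → 20 → 4 → 16 → 37 → 58 → 89  — not happy
607: 607 → 85 → 89 → 145 → 42 → 20 → 4 → 16 → 37 → 58 → 89  — not happy
608: 608 → 100 → 1  — happy
609: 609 → 117 → 51 → 26 → 40 → 16 → 37 → 58 → 89 → 145 → 42 → 20 → 4 → 16  — not happy
610: 610 → 37 → 58 → 89 → 145 → 42 → 20 → 4 → 16 → 37  — not happy
611: 611 → 38 → 73 → 58 → 89 → 145 → 42 → 20 → 4 → 16 → 37 → 58  — not happy
happy: 608

1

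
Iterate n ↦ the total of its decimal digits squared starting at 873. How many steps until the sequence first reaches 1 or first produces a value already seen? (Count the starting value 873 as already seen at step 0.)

873 → 8² + 7² + 3² = 64 + 49 + 9 = 122
122 → 1² + 2² + 2² = 1 + 4 + 4 = 9
9 → 9² = 81
81 → 8² + 1² = 64 + 1 = 65
65 → 6² + 5² = 36 + 25 = 61
61 → 6² + 1² = 36 + 1 = 37
37 → 3² + 7² = 9 + 49 = 58
58 → 5² + 8² = 25 + 64 = 89
89 → 8² + 9² = 64 + 81 = 145
145 → 1² + 4² + 5² = 1 + 16 + 25 = 42
42 → 4² + 2² = 16 + 4 = 20
20 → 2² + 0² = 4 + 0 = 4
4 → 4² = 16
16 → 1² + 6² = 1 + 36 = 37  — 37 repeats.
That took 14 steps.

14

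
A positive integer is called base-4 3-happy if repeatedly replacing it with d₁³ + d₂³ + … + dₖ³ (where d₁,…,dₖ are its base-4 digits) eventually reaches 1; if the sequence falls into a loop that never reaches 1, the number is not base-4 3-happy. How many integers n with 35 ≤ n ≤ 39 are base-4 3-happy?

1

35: 35 → 35  (repeats 35)
36: 36 → 9 → 9  (repeats 9)
37: 37 → 10 → 16 → 1  (reaches 1)
38: 38 → 17 → 2 → 8 → 8  (repeats 8)
39: 39 → 36 → 9 → 9  (repeats 9)
base-4 3-happy: 37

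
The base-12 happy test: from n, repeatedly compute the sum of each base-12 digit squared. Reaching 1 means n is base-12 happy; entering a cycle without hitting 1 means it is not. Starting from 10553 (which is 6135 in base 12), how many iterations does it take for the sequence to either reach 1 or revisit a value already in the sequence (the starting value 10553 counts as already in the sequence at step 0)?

5

10553 = (6,1,3,5)_12 → 6² + 1² + 3² + 5² = 36 + 1 + 9 + 25 = 71
71 = (5,11)_12 → 5² + 11² = 25 + 121 = 146
146 = (1,0,2)_12 → 1² + 0² + 2² = 1 + 0 + 4 = 5
5 = (5)_12 → 5² = 25
25 = (2,1)_12 → 2² + 1² = 4 + 1 = 5  — 5 repeats.
That took 5 steps.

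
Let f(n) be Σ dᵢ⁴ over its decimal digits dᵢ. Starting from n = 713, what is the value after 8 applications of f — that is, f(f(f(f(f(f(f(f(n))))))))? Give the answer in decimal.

713 → 2483
2483 → 4449
4449 → 7329
7329 → 9059
9059 → 13747
13747 → 5140
5140 → 882
882 → 8208

8208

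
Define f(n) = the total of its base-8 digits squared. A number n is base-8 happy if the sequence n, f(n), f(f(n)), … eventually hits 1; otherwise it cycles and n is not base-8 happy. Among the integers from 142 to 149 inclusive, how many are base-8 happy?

1

142: 142 → 41 → 26 → 13 → 26  — not base-8 happy
143: 143 → 54 → 72 → 2 → 4 → 16 → 4  — not base-8 happy
144: 144 → 8 → 1  — base-8 happy
145: 145 → 9 → 2 → 4 → 16 → 4  — not base-8 happy
146: 146 → 12 → 17 → 5 → 25 → 10 → 5  — not base-8 happy
147: 147 → 17 → 5 → 25 → 10 → 5  — not base-8 happy
148: 148 → 24 → 9 → 2 → 4 → 16 → 4  — not base-8 happy
149: 149 → 33 → 17 → 5 → 25 → 10 → 5  — not base-8 happy
base-8 happy: 144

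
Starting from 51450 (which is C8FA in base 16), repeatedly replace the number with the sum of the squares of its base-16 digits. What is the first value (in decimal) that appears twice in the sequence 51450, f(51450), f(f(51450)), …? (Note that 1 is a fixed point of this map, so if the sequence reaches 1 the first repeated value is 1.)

51450 = (12,8,15,10)_16 → 12² + 8² + 15² + 10² = 533
533 = (2,1,5)_16 → 2² + 1² + 5² = 30
30 = (1,14)_16 → 1² + 14² = 197
197 = (12,5)_16 → 12² + 5² = 169
169 = (10,9)_16 → 10² + 9² = 181
181 = (11,5)_16 → 11² + 5² = 146
146 = (9,2)_16 → 9² + 2² = 85
85 = (5,5)_16 → 5² + 5² = 50
50 = (3,2)_16 → 3² + 2² = 13
13 = (13)_16 → 13² = 169  — 169 already appeared earlier.

169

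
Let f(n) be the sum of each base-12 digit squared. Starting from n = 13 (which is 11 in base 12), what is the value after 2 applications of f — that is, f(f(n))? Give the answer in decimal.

4

13 = (1,1)_12 → 1² + 1² = 1 + 1 = 2
2 = (2)_12 → 2² = 4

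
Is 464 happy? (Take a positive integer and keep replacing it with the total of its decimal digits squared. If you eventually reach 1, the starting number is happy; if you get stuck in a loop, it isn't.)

happy

464 → 68
68 → 100
100 → 1  — reached 1.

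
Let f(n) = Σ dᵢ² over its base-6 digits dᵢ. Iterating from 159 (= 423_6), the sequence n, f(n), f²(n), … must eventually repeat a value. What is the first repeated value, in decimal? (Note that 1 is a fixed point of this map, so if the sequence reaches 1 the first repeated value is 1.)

159 = (4,2,3)_6 → 29
29 = (4,5)_6 → 41
41 = (1,0,5)_6 → 26
26 = (4,2)_6 → 20
20 = (3,2)_6 → 13
13 = (2,1)_6 → 5
5 = (5)_6 → 25
25 = (4,1)_6 → 17
17 = (2,5)_6 → 29  — 29 already appeared earlier.

29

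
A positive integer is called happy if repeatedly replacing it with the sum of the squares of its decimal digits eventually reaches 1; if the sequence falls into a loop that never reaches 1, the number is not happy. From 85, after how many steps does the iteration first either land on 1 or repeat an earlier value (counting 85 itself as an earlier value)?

9

85 → 8² + 5² = 64 + 25 = 89
89 → 8² + 9² = 64 + 81 = 145
145 → 1² + 4² + 5² = 1 + 16 + 25 = 42
42 → 4² + 2² = 16 + 4 = 20
20 → 2² + 0² = 4 + 0 = 4
4 → 4² = 16
16 → 1² + 6² = 1 + 36 = 37
37 → 3² + 7² = 9 + 49 = 58
58 → 5² + 8² = 25 + 64 = 89  — 89 repeats.
That took 9 steps.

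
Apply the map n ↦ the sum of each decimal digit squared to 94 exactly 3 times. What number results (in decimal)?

10

94 → 9² + 4² = 97
97 → 9² + 7² = 130
130 → 1² + 3² + 0² = 10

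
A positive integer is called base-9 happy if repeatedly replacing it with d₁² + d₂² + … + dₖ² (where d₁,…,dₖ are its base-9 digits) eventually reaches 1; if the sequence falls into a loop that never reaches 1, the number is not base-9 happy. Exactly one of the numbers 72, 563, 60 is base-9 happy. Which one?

563

72: 72 → 64 → 50 → 50  — repeats 50 (not base-9 happy)
563: 563 → 125 → 81 → 1  — reaches 1 (base-9 happy)
60: 60 → 72 → 64 → 50 → 50  — repeats 50 (not base-9 happy)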